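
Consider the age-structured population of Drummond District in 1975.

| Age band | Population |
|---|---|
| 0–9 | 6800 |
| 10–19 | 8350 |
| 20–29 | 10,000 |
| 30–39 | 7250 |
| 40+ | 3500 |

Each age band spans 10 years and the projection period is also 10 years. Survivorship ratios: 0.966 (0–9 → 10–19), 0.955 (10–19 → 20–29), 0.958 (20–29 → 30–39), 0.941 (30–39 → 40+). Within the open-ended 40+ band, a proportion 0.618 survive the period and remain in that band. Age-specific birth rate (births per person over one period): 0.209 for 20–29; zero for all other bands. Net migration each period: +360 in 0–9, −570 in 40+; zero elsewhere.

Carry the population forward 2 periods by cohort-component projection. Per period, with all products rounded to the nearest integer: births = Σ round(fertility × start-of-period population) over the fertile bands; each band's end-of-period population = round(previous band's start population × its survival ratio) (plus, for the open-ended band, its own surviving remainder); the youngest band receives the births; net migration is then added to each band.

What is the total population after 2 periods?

31951

Period 1.
Births: 10000 × 0.209 = 2090
10–19: 6800 × 0.966 = 6569
20–29: 8350 × 0.955 = 7974
30–39: 10000 × 0.958 = 9580
40+: 7250 × 0.941 + 3500 × 0.618 = 6822 + 2163 = 8985
Net migration: 0–9 + 360 → 2450; 40+ − 570 → 8415
End of period: [2450, 6569, 7974, 9580, 8415]
Period 2.
Births: 7974 × 0.209 = 1667
10–19: 2450 × 0.966 = 2367
20–29: 6569 × 0.955 = 6273
30–39: 7974 × 0.958 = 7639
40+: 9580 × 0.941 + 8415 × 0.618 = 9015 + 5200 = 14215
Net migration: 0–9 + 360 → 2027; 40+ − 570 → 13645
End of period: [2027, 2367, 6273, 7639, 13645]
Total after period 2: 2027 + 2367 + 6273 + 7639 + 13645 = 31951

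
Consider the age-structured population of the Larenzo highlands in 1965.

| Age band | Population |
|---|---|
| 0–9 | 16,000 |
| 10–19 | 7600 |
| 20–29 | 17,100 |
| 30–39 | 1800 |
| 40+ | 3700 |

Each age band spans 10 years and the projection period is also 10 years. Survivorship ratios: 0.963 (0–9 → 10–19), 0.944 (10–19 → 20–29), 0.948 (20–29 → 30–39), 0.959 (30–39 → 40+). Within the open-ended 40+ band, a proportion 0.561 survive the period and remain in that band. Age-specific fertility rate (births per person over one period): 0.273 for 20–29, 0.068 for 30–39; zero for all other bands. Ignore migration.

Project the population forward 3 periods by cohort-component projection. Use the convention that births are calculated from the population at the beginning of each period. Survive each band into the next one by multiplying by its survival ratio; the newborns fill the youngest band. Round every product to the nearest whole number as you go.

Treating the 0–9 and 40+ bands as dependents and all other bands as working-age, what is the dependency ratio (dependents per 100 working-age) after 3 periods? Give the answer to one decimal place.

Call the groups 1 to 5, youngest first.
[period 1]
Births: 17100 × 0.273 = 4668, 1800 × 0.068 = 122 → total 4790
Group 2: 16000 × 0.963 = 15408
Group 3: 7600 × 0.944 = 7174
Group 4: 17100 × 0.948 = 16211
Group 5: 1800 × 0.959 + 3700 × 0.561 = 1726 + 2076 = 3802
Population now: 0–9=4790, 10–19=15408, 20–29=7174, 30–39=16211, 40+=3802
[period 2]
Births: 7174 × 0.273 = 1959, 16211 × 0.068 = 1102 → total 3061
Group 2: 4790 × 0.963 = 4613
Group 3: 15408 × 0.944 = 14545
Group 4: 7174 × 0.948 = 6801
Group 5: 16211 × 0.959 + 3802 × 0.561 = 15546 + 2133 = 17679
Population now: 0–9=3061, 10–19=4613, 20–29=14545, 30–39=6801, 40+=17679
[period 3]
Births: 14545 × 0.273 = 3971, 6801 × 0.068 = 462 → total 4433
Group 2: 3061 × 0.963 = 2948
Group 3: 4613 × 0.944 = 4355
Group 4: 14545 × 0.948 = 13789
Group 5: 6801 × 0.959 + 17679 × 0.561 = 6522 + 9918 = 16440
Population now: 0–9=4433, 10–19=2948, 20–29=4355, 30–39=13789, 40+=16440
Dependents (band 0–9 + band 40+) = 4433 + 16440 = 20873; working-age = 21092; ratio = 20873/21092 × 100 = 99.0

99.0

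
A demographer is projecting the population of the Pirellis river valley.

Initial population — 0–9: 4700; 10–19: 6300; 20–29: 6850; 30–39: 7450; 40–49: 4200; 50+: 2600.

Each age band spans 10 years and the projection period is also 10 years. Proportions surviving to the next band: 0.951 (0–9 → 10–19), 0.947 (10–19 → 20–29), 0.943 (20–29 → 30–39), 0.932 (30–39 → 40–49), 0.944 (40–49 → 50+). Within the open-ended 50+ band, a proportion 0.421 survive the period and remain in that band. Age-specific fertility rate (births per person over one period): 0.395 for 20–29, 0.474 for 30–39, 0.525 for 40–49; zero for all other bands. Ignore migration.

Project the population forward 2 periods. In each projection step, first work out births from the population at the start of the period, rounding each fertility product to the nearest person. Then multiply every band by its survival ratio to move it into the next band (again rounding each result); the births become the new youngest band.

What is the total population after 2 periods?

After projecting period 1:
Births: 6850 × 0.395 = 2706  |  7450 × 0.474 = 3531  |  4200 × 0.525 = 2205 → 8442
10–19: 4700 × 0.951 = 4470
20–29: 6300 × 0.947 = 5966
30–39: 6850 × 0.943 = 6460
40–49: 7450 × 0.932 = 6943
50+: 4200 × 0.944 + 2600 × 0.421 = 3965 + 1095 = 5060
→ [8442, 4470, 5966, 6460, 6943, 5060]
After projecting period 2:
Births: 5966 × 0.395 = 2357  |  6460 × 0.474 = 3062  |  6943 × 0.525 = 3645 → 9064
10–19: 8442 × 0.951 = 8028
20–29: 4470 × 0.947 = 4233
30–39: 5966 × 0.943 = 5626
40–49: 6460 × 0.932 = 6021
50+: 6943 × 0.944 + 5060 × 0.421 = 6554 + 2130 = 8684
→ [9064, 8028, 4233, 5626, 6021, 8684]
Total after period 2: 9064 + 8028 + 4233 + 5626 + 6021 + 8684 = 41656

41656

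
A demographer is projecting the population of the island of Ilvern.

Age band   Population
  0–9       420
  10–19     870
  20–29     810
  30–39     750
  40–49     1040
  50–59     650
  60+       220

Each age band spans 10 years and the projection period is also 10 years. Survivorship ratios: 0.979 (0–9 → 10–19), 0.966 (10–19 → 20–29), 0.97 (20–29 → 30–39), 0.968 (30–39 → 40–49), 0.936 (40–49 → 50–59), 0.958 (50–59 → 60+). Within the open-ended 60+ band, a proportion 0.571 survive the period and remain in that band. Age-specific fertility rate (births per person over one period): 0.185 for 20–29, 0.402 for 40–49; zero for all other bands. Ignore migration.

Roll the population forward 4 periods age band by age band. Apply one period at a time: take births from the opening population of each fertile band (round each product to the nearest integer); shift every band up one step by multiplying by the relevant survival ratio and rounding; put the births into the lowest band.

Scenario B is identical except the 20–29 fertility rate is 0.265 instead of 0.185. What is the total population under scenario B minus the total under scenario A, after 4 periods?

215

Call the bands 1 to 7, youngest first.
Period 1.
Births: 810 * 0.185 = 150 ; 1040 * 0.402 = 418 → 568
Band 2: 420 * 0.979 = 411
Band 3: 870 * 0.966 = 840
Band 4: 810 * 0.97 = 786
Band 5: 750 * 0.968 = 726
Band 6: 1040 * 0.936 = 973
Band 7: 650 * 0.958 + 220 * 0.571 = 623 + 126 = 749
Giving 568 / 411 / 840 / 786 / 726 / 973 / 749.
Period 2.
Births: 840 * 0.185 = 155 ; 726 * 0.402 = 292 → 447
Band 2: 568 * 0.979 = 556
Band 3: 411 * 0.966 = 397
Band 4: 840 * 0.97 = 815
Band 5: 786 * 0.968 = 761
Band 6: 726 * 0.936 = 680
Band 7: 973 * 0.958 + 749 * 0.571 = 932 + 428 = 1360
Giving 447 / 556 / 397 / 815 / 761 / 680 / 1360.
Period 3.
Births: 397 * 0.185 = 73 ; 761 * 0.402 = 306 → 379
Band 2: 447 * 0.979 = 438
Band 3: 556 * 0.966 = 537
Band 4: 397 * 0.97 = 385
Band 5: 815 * 0.968 = 789
Band 6: 761 * 0.936 = 712
Band 7: 680 * 0.958 + 1360 * 0.571 = 651 + 777 = 1428
Giving 379 / 438 / 537 / 385 / 789 / 712 / 1428.
Period 4.
Births: 537 * 0.185 = 99 ; 789 * 0.402 = 317 → 416
Band 2: 379 * 0.979 = 371
Band 3: 438 * 0.966 = 423
Band 4: 537 * 0.97 = 521
Band 5: 385 * 0.968 = 373
Band 6: 789 * 0.936 = 739
Band 7: 712 * 0.958 + 1428 * 0.571 = 682 + 815 = 1497
Giving 416 / 371 / 423 / 521 / 373 / 739 / 1497.
Scenario A total after 4 periods: 4340
Scenario B projection —
Period 1.
Births: 810 * 0.265 = 215 ; 1040 * 0.402 = 418 → 633
Band 2: 420 * 0.979 = 411
Band 3: 870 * 0.966 = 840
Band 4: 810 * 0.97 = 786
Band 5: 750 * 0.968 = 726
Band 6: 1040 * 0.936 = 973
Band 7: 650 * 0.958 + 220 * 0.571 = 623 + 126 = 749
Giving 633 / 411 / 840 / 786 / 726 / 973 / 749.
Period 2.
Births: 840 * 0.265 = 223 ; 726 * 0.402 = 292 → 515
Band 2: 633 * 0.979 = 620
Band 3: 411 * 0.966 = 397
Band 4: 840 * 0.97 = 815
Band 5: 786 * 0.968 = 761
Band 6: 726 * 0.936 = 680
Band 7: 973 * 0.958 + 749 * 0.571 = 932 + 428 = 1360
Giving 515 / 620 / 397 / 815 / 761 / 680 / 1360.
Period 3.
Births: 397 * 0.265 = 105 ; 761 * 0.402 = 306 → 411
Band 2: 515 * 0.979 = 504
Band 3: 620 * 0.966 = 599
Band 4: 397 * 0.97 = 385
Band 5: 815 * 0.968 = 789
Band 6: 761 * 0.936 = 712
Band 7: 680 * 0.958 + 1360 * 0.571 = 651 + 777 = 1428
Giving 411 / 504 / 599 / 385 / 789 / 712 / 1428.
Period 4.
Births: 599 * 0.265 = 159 ; 789 * 0.402 = 317 → 476
Band 2: 411 * 0.979 = 402
Band 3: 504 * 0.966 = 487
Band 4: 599 * 0.97 = 581
Band 5: 385 * 0.968 = 373
Band 6: 789 * 0.936 = 739
Band 7: 712 * 0.958 + 1428 * 0.571 = 682 + 815 = 1497
Giving 476 / 402 / 487 / 581 / 373 / 739 / 1497.
Scenario B total after 4 periods: 4555
Difference B − A = 4555 − 4340 = 215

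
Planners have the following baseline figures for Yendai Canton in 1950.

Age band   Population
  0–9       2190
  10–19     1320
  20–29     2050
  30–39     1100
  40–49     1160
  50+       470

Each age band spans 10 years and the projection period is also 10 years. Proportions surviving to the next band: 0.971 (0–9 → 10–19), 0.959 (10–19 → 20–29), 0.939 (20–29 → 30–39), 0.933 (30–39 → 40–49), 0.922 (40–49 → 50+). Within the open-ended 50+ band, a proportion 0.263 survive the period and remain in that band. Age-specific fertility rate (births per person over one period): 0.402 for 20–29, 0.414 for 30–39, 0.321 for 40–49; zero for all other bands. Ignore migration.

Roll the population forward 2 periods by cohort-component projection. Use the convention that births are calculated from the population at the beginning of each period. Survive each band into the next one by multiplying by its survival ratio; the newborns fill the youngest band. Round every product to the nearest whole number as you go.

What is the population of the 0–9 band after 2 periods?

Call the bands 1 to 6, youngest first.
Period 1:
Births: 2050 × 0.402 = 824  |  1100 × 0.414 = 455  |  1160 × 0.321 = 372 — total 1651
Band 2: 2190 × 0.971 = 2126
Band 3: 1320 × 0.959 = 1266
Band 4: 2050 × 0.939 = 1925
Band 5: 1100 × 0.933 = 1026
Band 6: 1160 × 0.922 + 470 × 0.263 = 1070 + 124 = 1194
Population now: 0–9=1651, 10–19=2126, 20–29=1266, 30–39=1925, 40–49=1026, 50+=1194
Period 2:
Births: 1266 × 0.402 = 509  |  1925 × 0.414 = 797  |  1026 × 0.321 = 329 — total 1635
Band 2: 1651 × 0.971 = 1603
Band 3: 2126 × 0.959 = 2039
Band 4: 1266 × 0.939 = 1189
Band 5: 1925 × 0.933 = 1796
Band 6: 1026 × 0.922 + 1194 × 0.263 = 946 + 314 = 1260
Population now: 0–9=1635, 10–19=1603, 20–29=2039, 30–39=1189, 40–49=1796, 50+=1260

1635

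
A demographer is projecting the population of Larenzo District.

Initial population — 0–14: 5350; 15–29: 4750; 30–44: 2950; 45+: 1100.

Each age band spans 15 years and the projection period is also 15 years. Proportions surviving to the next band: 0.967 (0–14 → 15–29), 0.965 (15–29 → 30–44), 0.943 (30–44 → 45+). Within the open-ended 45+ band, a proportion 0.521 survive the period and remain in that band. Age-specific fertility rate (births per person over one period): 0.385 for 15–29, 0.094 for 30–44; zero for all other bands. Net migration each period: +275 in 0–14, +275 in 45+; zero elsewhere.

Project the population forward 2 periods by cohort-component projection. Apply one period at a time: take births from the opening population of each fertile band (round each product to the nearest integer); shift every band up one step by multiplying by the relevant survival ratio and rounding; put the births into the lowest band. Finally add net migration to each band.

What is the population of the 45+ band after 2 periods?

6489

Call the groups 1 to 4, youngest first.
Period 1.
Births: 4750 × 0.385 = 1829 ; 2950 × 0.094 = 277 — total 2106
Group 2: 5350 × 0.967 = 5173
Group 3: 4750 × 0.965 = 4584
Group 4: 2950 × 0.943 + 1100 × 0.521 = 2782 + 573 = 3355
Net migration: Group 1 + 275 → 2381; Group 4 + 275 → 3630
Population now: 0–14=2381, 15–29=5173, 30–44=4584, 45+=3630
Period 2.
Births: 5173 × 0.385 = 1992 ; 4584 × 0.094 = 431 — total 2423
Group 2: 2381 × 0.967 = 2302
Group 3: 5173 × 0.965 = 4992
Group 4: 4584 × 0.943 + 3630 × 0.521 = 4323 + 1891 = 6214
Net migration: Group 1 + 275 → 2698; Group 4 + 275 → 6489
Population now: 0–14=2698, 15–29=2302, 30–44=4992, 45+=6489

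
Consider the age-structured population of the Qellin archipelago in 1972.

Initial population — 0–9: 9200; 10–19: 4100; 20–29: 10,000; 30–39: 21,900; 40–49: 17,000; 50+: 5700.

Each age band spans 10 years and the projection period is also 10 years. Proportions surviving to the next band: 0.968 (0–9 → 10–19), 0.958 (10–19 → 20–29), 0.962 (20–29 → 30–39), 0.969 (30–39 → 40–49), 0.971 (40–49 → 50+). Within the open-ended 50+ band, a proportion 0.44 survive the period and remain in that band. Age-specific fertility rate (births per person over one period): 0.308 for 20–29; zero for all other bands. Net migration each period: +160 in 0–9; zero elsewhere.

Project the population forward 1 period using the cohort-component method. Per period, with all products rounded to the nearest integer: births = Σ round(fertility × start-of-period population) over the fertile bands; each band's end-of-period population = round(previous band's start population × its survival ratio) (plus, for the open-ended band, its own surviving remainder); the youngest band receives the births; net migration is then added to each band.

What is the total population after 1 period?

Period 1.
Births: 10000 × 0.308 = 3080
10–19: 9200 × 0.968 = 8906
20–29: 4100 × 0.958 = 3928
30–39: 10000 × 0.962 = 9620
40–49: 21900 × 0.969 = 21221
50+: 17000 × 0.971 + 5700 × 0.44 = 16507 + 2508 = 19015
Net migration: 0–9 + 160 → 3240
→ [3240, 8906, 3928, 9620, 21221, 19015]
Total after period 1: 3240 + 8906 + 3928 + 9620 + 21221 + 19015 = 65930

65930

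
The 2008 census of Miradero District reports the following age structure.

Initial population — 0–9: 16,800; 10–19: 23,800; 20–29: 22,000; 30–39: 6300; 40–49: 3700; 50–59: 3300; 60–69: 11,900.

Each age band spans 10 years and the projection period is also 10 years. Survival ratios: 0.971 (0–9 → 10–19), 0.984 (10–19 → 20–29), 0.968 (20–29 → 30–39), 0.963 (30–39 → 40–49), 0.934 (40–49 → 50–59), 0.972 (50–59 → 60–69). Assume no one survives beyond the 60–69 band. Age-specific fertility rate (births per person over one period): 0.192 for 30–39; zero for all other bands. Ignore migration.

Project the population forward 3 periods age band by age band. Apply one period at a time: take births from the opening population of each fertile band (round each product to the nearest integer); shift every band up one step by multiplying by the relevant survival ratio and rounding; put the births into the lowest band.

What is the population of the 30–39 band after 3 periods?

15538

After projecting period 1:
Births: 6300 × 0.192 = 1210
10–19: 16800 × 0.971 = 16313
20–29: 23800 × 0.984 = 23419
30–39: 22000 × 0.968 = 21296
40–49: 6300 × 0.963 = 6067
50–59: 3700 × 0.934 = 3456
60–69: 3300 × 0.972 = 3208
Giving 1210 / 16313 / 23419 / 21296 / 6067 / 3456 / 3208.
After projecting period 2:
Births: 21296 × 0.192 = 4089
10–19: 1210 × 0.971 = 1175
20–29: 16313 × 0.984 = 16052
30–39: 23419 × 0.968 = 22670
40–49: 21296 × 0.963 = 20508
50–59: 6067 × 0.934 = 5667
60–69: 3456 × 0.972 = 3359
Giving 4089 / 1175 / 16052 / 22670 / 20508 / 5667 / 3359.
After projecting period 3:
Births: 22670 × 0.192 = 4353
10–19: 4089 × 0.971 = 3970
20–29: 1175 × 0.984 = 1156
30–39: 16052 × 0.968 = 15538
40–49: 22670 × 0.963 = 21831
50–59: 20508 × 0.934 = 19154
60–69: 5667 × 0.972 = 5508
Giving 4353 / 3970 / 1156 / 15538 / 21831 / 19154 / 5508.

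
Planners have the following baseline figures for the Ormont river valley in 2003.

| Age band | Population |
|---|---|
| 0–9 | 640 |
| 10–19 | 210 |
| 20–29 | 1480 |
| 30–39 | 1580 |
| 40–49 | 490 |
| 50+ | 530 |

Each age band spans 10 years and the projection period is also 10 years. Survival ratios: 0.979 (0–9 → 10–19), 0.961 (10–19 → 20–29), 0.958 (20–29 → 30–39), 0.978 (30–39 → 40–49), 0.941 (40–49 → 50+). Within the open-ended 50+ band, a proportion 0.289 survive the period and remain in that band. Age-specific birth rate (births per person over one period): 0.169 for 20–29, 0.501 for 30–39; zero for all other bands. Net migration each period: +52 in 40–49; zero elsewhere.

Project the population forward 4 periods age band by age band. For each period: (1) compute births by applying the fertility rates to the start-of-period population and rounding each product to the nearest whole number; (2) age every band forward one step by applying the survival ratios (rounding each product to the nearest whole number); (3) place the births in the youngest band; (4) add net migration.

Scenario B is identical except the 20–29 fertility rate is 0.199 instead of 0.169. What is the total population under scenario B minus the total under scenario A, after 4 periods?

101

Period 1.
Births: 1480 * 0.169 = 250, 1580 * 0.501 = 792 → 1042
10–19: 640 * 0.979 = 627
20–29: 210 * 0.961 = 202
30–39: 1480 * 0.958 = 1418
40–49: 1580 * 0.978 = 1545
50+: 490 * 0.941 + 530 * 0.289 = 461 + 153 = 614
Net migration: 40–49 + 52 → 1597
→ [1042, 627, 202, 1418, 1597, 614]
Period 2.
Births: 202 * 0.169 = 34, 1418 * 0.501 = 710 → 744
10–19: 1042 * 0.979 = 1020
20–29: 627 * 0.961 = 603
30–39: 202 * 0.958 = 194
40–49: 1418 * 0.978 = 1387
50+: 1597 * 0.941 + 614 * 0.289 = 1503 + 177 = 1680
Net migration: 40–49 + 52 → 1439
→ [744, 1020, 603, 194, 1439, 1680]
Period 3.
Births: 603 * 0.169 = 102, 194 * 0.501 = 97 → 199
10–19: 744 * 0.979 = 728
20–29: 1020 * 0.961 = 980
30–39: 603 * 0.958 = 578
40–49: 194 * 0.978 = 190
50+: 1439 * 0.941 + 1680 * 0.289 = 1354 + 486 = 1840
Net migration: 40–49 + 52 → 242
→ [199, 728, 980, 578, 242, 1840]
Period 4.
Births: 980 * 0.169 = 166, 578 * 0.501 = 290 → 456
10–19: 199 * 0.979 = 195
20–29: 728 * 0.961 = 700
30–39: 980 * 0.958 = 939
40–49: 578 * 0.978 = 565
50+: 242 * 0.941 + 1840 * 0.289 = 228 + 532 = 760
Net migration: 40–49 + 52 → 617
→ [456, 195, 700, 939, 617, 760]
Scenario A total after 4 periods: 3667
Scenario B projection —
Period 1.
Births: 1480 * 0.199 = 295, 1580 * 0.501 = 792 → 1087
10–19: 640 * 0.979 = 627
20–29: 210 * 0.961 = 202
30–39: 1480 * 0.958 = 1418
40–49: 1580 * 0.978 = 1545
50+: 490 * 0.941 + 530 * 0.289 = 461 + 153 = 614
Net migration: 40–49 + 52 → 1597
→ [1087, 627, 202, 1418, 1597, 614]
Period 2.
Births: 202 * 0.199 = 40, 1418 * 0.501 = 710 → 750
10–19: 1087 * 0.979 = 1064
20–29: 627 * 0.961 = 603
30–39: 202 * 0.958 = 194
40–49: 1418 * 0.978 = 1387
50+: 1597 * 0.941 + 614 * 0.289 = 1503 + 177 = 1680
Net migration: 40–49 + 52 → 1439
→ [750, 1064, 603, 194, 1439, 1680]
Period 3.
Births: 603 * 0.199 = 120, 194 * 0.501 = 97 → 217
10–19: 750 * 0.979 = 734
20–29: 1064 * 0.961 = 1023
30–39: 603 * 0.958 = 578
40–49: 194 * 0.978 = 190
50+: 1439 * 0.941 + 1680 * 0.289 = 1354 + 486 = 1840
Net migration: 40–49 + 52 → 242
→ [217, 734, 1023, 578, 242, 1840]
Period 4.
Births: 1023 * 0.199 = 204, 578 * 0.501 = 290 → 494
10–19: 217 * 0.979 = 212
20–29: 734 * 0.961 = 705
30–39: 1023 * 0.958 = 980
40–49: 578 * 0.978 = 565
50+: 242 * 0.941 + 1840 * 0.289 = 228 + 532 = 760
Net migration: 40–49 + 52 → 617
→ [494, 212, 705, 980, 617, 760]
Scenario B total after 4 periods: 3768
Difference B − A = 3768 − 3667 = 101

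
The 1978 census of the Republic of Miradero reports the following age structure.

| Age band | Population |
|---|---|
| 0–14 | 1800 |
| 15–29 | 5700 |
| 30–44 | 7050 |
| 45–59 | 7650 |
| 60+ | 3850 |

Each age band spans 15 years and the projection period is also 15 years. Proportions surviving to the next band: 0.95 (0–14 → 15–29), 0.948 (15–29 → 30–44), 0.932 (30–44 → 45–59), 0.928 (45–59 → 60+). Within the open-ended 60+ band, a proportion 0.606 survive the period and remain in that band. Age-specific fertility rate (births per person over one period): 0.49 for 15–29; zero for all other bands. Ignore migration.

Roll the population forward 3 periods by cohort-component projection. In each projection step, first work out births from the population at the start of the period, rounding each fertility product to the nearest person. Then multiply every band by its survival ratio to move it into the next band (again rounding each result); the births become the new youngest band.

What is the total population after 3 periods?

Numbering the bands 1..5 from youngest to oldest:
After projecting period 1:
Births: 5700 × 0.49 = 2793
Band 2: 1800 × 0.95 = 1710
Band 3: 5700 × 0.948 = 5404
Band 4: 7050 × 0.932 = 6571
Band 5: 7650 × 0.928 + 3850 × 0.606 = 7099 + 2333 = 9432
→ [2793, 1710, 5404, 6571, 9432]
After projecting period 2:
Births: 1710 × 0.49 = 838
Band 2: 2793 × 0.95 = 2653
Band 3: 1710 × 0.948 = 1621
Band 4: 5404 × 0.932 = 5037
Band 5: 6571 × 0.928 + 9432 × 0.606 = 6098 + 5716 = 11814
→ [838, 2653, 1621, 5037, 11814]
After projecting period 3:
Births: 2653 × 0.49 = 1300
Band 2: 838 × 0.95 = 796
Band 3: 2653 × 0.948 = 2515
Band 4: 1621 × 0.932 = 1511
Band 5: 5037 × 0.928 + 11814 × 0.606 = 4674 + 7159 = 11833
→ [1300, 796, 2515, 1511, 11833]
Total after period 3: 1300 + 796 + 2515 + 1511 + 11833 = 17955

17955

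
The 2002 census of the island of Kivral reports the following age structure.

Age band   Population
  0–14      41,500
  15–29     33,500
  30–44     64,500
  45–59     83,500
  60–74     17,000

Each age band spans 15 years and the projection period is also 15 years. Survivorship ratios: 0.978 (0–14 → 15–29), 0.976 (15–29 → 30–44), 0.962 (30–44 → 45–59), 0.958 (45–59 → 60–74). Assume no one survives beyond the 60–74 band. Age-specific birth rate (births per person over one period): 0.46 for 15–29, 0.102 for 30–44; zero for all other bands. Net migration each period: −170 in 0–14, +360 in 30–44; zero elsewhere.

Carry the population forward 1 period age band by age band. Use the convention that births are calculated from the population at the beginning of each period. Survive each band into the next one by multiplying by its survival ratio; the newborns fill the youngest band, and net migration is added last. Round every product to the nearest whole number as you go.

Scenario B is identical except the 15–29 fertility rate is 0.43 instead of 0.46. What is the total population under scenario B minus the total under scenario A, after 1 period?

— Period 1 —
Births: 33500 × 0.46 = 15410 ; 64500 × 0.102 = 6579 → total 21989
15–29: 41500 × 0.978 = 40587
30–44: 33500 × 0.976 = 32696
45–59: 64500 × 0.962 = 62049
60–74: 83500 × 0.958 = 79993
Net migration: 0–14 − 170 → 21819; 30–44 + 360 → 33056
→ [21819, 40587, 33056, 62049, 79993]
Scenario A total after 1 period: 237504
Scenario B projection —
— Period 1 —
Births: 33500 × 0.43 = 14405 ; 64500 × 0.102 = 6579 → total 20984
15–29: 41500 × 0.978 = 40587
30–44: 33500 × 0.976 = 32696
45–59: 64500 × 0.962 = 62049
60–74: 83500 × 0.958 = 79993
Net migration: 0–14 − 170 → 20814; 30–44 + 360 → 33056
→ [20814, 40587, 33056, 62049, 79993]
Scenario B total after 1 period: 236499
Difference B − A = 236499 − 237504 = -1005

-1005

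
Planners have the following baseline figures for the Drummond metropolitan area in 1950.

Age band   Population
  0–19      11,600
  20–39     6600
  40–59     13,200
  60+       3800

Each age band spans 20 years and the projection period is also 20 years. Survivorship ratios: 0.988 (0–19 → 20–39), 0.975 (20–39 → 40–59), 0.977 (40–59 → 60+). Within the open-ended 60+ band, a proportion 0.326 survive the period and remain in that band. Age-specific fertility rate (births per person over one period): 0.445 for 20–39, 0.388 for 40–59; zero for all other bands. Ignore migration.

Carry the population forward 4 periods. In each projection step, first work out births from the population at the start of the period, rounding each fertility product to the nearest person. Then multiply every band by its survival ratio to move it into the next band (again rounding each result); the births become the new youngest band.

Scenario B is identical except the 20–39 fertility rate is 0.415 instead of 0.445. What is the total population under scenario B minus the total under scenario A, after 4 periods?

Let band 1 be 0–19 through band 4 = 60+.
After projecting period 1:
Births: 6600 × 0.445 = 2937, 13200 × 0.388 = 5122 → total 8059
Band 2: 11600 × 0.988 = 11461
Band 3: 6600 × 0.975 = 6435
Band 4: 13200 × 0.977 + 3800 × 0.326 = 12896 + 1239 = 14135
End of period: [8059, 11461, 6435, 14135]
After projecting period 2:
Births: 11461 × 0.445 = 5100, 6435 × 0.388 = 2497 → total 7597
Band 2: 8059 × 0.988 = 7962
Band 3: 11461 × 0.975 = 11174
Band 4: 6435 × 0.977 + 14135 × 0.326 = 6287 + 4608 = 10895
End of period: [7597, 7962, 11174, 10895]
After projecting period 3:
Births: 7962 × 0.445 = 3543, 11174 × 0.388 = 4336 → total 7879
Band 2: 7597 × 0.988 = 7506
Band 3: 7962 × 0.975 = 7763
Band 4: 11174 × 0.977 + 10895 × 0.326 = 10917 + 3552 = 14469
End of period: [7879, 7506, 7763, 14469]
After projecting period 4:
Births: 7506 × 0.445 = 3340, 7763 × 0.388 = 3012 → total 6352
Band 2: 7879 × 0.988 = 7784
Band 3: 7506 × 0.975 = 7318
Band 4: 7763 × 0.977 + 14469 × 0.326 = 7584 + 4717 = 12301
End of period: [6352, 7784, 7318, 12301]
Scenario A total after 4 periods: 33755
Scenario B projection —
After projecting period 1:
Births: 6600 × 0.415 = 2739, 13200 × 0.388 = 5122 → total 7861
Band 2: 11600 × 0.988 = 11461
Band 3: 6600 × 0.975 = 6435
Band 4: 13200 × 0.977 + 3800 × 0.326 = 12896 + 1239 = 14135
End of period: [7861, 11461, 6435, 14135]
After projecting period 2:
Births: 11461 × 0.415 = 4756, 6435 × 0.388 = 2497 → total 7253
Band 2: 7861 × 0.988 = 7767
Band 3: 11461 × 0.975 = 11174
Band 4: 6435 × 0.977 + 14135 × 0.326 = 6287 + 4608 = 10895
End of period: [7253, 7767, 11174, 10895]
After projecting period 3:
Births: 7767 × 0.415 = 3223, 11174 × 0.388 = 4336 → total 7559
Band 2: 7253 × 0.988 = 7166
Band 3: 7767 × 0.975 = 7573
Band 4: 11174 × 0.977 + 10895 × 0.326 = 10917 + 3552 = 14469
End of period: [7559, 7166, 7573, 14469]
After projecting period 4:
Births: 7166 × 0.415 = 2974, 7573 × 0.388 = 2938 → total 5912
Band 2: 7559 × 0.988 = 7468
Band 3: 7166 × 0.975 = 6987
Band 4: 7573 × 0.977 + 14469 × 0.326 = 7399 + 4717 = 12116
End of period: [5912, 7468, 6987, 12116]
Scenario B total after 4 periods: 32483
Difference B − A = 32483 − 33755 = -1272

-1272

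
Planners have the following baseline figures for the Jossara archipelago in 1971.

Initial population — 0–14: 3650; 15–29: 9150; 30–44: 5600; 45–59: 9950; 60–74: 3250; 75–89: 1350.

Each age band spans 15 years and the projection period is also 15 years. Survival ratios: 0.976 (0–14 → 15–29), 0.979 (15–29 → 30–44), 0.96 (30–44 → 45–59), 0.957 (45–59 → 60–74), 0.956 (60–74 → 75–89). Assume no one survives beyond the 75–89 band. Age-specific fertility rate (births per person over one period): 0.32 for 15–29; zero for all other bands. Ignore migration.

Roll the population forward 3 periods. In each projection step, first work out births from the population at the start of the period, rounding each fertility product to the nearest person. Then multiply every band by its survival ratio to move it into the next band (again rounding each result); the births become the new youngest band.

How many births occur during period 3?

[period 1]
Births: 9150 × 0.32 = 2928
15–29: 3650 × 0.976 = 3562
30–44: 9150 × 0.979 = 8958
45–59: 5600 × 0.96 = 5376
60–74: 9950 × 0.957 = 9522
75–89: 3250 × 0.956 = 3107
→ [2928, 3562, 8958, 5376, 9522, 3107]
[period 2]
Births: 3562 × 0.32 = 1140
15–29: 2928 × 0.976 = 2858
30–44: 3562 × 0.979 = 3487
45–59: 8958 × 0.96 = 8600
60–74: 5376 × 0.957 = 5145
75–89: 9522 × 0.956 = 9103
→ [1140, 2858, 3487, 8600, 5145, 9103]
[period 3]
Births: 2858 × 0.32 = 915
15–29: 1140 × 0.976 = 1113
30–44: 2858 × 0.979 = 2798
45–59: 3487 × 0.96 = 3348
60–74: 8600 × 0.957 = 8230
75–89: 5145 × 0.956 = 4919
→ [915, 1113, 2798, 3348, 8230, 4919]

915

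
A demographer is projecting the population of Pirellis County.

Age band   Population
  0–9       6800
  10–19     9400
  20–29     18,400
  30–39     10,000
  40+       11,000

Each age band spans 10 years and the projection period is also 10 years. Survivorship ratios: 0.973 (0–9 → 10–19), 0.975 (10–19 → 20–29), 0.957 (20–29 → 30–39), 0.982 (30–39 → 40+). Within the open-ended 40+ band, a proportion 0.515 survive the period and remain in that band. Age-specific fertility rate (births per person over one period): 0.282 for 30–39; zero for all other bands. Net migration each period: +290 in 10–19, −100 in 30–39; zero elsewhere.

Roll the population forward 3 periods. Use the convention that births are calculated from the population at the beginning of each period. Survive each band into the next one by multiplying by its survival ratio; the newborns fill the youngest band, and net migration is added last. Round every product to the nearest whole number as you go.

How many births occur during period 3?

2445

Period 1:
Births: 10000 × 0.282 = 2820
10–19: 6800 × 0.973 = 6616
20–29: 9400 × 0.975 = 9165
30–39: 18400 × 0.957 = 17609
40+: 10000 × 0.982 + 11000 × 0.515 = 9820 + 5665 = 15485
Net migration: 10–19 + 290 → 6906; 30–39 − 100 → 17509
Population now: 0–9=2820, 10–19=6906, 20–29=9165, 30–39=17509, 40+=15485
Period 2:
Births: 17509 × 0.282 = 4938
10–19: 2820 × 0.973 = 2744
20–29: 6906 × 0.975 = 6733
30–39: 9165 × 0.957 = 8771
40+: 17509 × 0.982 + 15485 × 0.515 = 17194 + 7975 = 25169
Net migration: 10–19 + 290 → 3034; 30–39 − 100 → 8671
Population now: 0–9=4938, 10–19=3034, 20–29=6733, 30–39=8671, 40+=25169
Period 3:
Births: 8671 × 0.282 = 2445
10–19: 4938 × 0.973 = 4805
20–29: 3034 × 0.975 = 2958
30–39: 6733 × 0.957 = 6443
40+: 8671 × 0.982 + 25169 × 0.515 = 8515 + 12962 = 21477
Net migration: 10–19 + 290 → 5095; 30–39 − 100 → 6343
Population now: 0–9=2445, 10–19=5095, 20–29=2958, 30–39=6343, 40+=21477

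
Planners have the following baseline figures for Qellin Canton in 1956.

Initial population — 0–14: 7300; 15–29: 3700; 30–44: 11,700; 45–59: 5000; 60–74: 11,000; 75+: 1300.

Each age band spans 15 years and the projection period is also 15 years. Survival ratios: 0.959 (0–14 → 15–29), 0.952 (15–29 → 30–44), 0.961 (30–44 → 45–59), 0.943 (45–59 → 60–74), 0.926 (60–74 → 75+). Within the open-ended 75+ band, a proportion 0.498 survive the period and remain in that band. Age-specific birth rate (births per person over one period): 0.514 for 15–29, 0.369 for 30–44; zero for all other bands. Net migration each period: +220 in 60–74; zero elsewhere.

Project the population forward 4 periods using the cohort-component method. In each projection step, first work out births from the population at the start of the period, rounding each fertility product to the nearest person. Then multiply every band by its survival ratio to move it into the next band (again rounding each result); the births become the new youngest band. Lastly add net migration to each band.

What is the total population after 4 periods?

36620

Call the groups 1 to 6, youngest first.
Period 1.
Births: 3700 * 0.514 = 1902, 11700 * 0.369 = 4317 ⇒ total 6219
Group 2: 7300 * 0.959 = 7001
Group 3: 3700 * 0.952 = 3522
Group 4: 11700 * 0.961 = 11244
Group 5: 5000 * 0.943 = 4715
Group 6: 11000 * 0.926 + 1300 * 0.498 = 10186 + 647 = 10833
Net migration: Group 5 + 220 → 4935
Giving 6219 / 7001 / 3522 / 11244 / 4935 / 10833.
Period 2.
Births: 7001 * 0.514 = 3599, 3522 * 0.369 = 1300 ⇒ total 4899
Group 2: 6219 * 0.959 = 5964
Group 3: 7001 * 0.952 = 6665
Group 4: 3522 * 0.961 = 3385
Group 5: 11244 * 0.943 = 10603
Group 6: 4935 * 0.926 + 10833 * 0.498 = 4570 + 5395 = 9965
Net migration: Group 5 + 220 → 10823
Giving 4899 / 5964 / 6665 / 3385 / 10823 / 9965.
Period 3.
Births: 5964 * 0.514 = 3065, 6665 * 0.369 = 2459 ⇒ total 5524
Group 2: 4899 * 0.959 = 4698
Group 3: 5964 * 0.952 = 5678
Group 4: 6665 * 0.961 = 6405
Group 5: 3385 * 0.943 = 3192
Group 6: 10823 * 0.926 + 9965 * 0.498 = 10022 + 4963 = 14985
Net migration: Group 5 + 220 → 3412
Giving 5524 / 4698 / 5678 / 6405 / 3412 / 14985.
Period 4.
Births: 4698 * 0.514 = 2415, 5678 * 0.369 = 2095 ⇒ total 4510
Group 2: 5524 * 0.959 = 5298
Group 3: 4698 * 0.952 = 4472
Group 4: 5678 * 0.961 = 5457
Group 5: 6405 * 0.943 = 6040
Group 6: 3412 * 0.926 + 14985 * 0.498 = 3160 + 7463 = 10623
Net migration: Group 5 + 220 → 6260
Giving 4510 / 5298 / 4472 / 5457 / 6260 / 10623.
Total after period 4: 4510 + 5298 + 4472 + 5457 + 6260 + 10623 = 36620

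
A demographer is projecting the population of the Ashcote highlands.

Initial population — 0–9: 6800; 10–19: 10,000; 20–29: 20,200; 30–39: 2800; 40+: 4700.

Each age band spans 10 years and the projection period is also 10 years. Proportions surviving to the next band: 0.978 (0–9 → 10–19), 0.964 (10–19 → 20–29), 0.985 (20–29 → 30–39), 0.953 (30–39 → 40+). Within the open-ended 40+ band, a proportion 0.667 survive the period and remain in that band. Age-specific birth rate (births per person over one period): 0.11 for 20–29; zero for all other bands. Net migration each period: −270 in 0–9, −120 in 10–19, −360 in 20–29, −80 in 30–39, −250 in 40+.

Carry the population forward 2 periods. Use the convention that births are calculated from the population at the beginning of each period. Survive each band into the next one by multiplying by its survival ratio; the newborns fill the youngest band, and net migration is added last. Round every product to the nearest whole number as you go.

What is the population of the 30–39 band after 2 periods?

Period 1.
Births: 20200 * 0.11 = 2222
10–19: 6800 * 0.978 = 6650
20–29: 10000 * 0.964 = 9640
30–39: 20200 * 0.985 = 19897
40+: 2800 * 0.953 + 4700 * 0.667 = 2668 + 3135 = 5803
Net migration: 0–9 − 270 → 1952; 10–19 − 120 → 6530; 20–29 − 360 → 9280; 30–39 − 80 → 19817; 40+ − 250 → 5553
Giving 1952 / 6530 / 9280 / 19817 / 5553.
Period 2.
Births: 9280 * 0.11 = 1021
10–19: 1952 * 0.978 = 1909
20–29: 6530 * 0.964 = 6295
30–39: 9280 * 0.985 = 9141
40+: 19817 * 0.953 + 5553 * 0.667 = 18886 + 3704 = 22590
Net migration: 0–9 − 270 → 751; 10–19 − 120 → 1789; 20–29 − 360 → 5935; 30–39 − 80 → 9061; 40+ − 250 → 22340
Giving 751 / 1789 / 5935 / 9061 / 22340.

9061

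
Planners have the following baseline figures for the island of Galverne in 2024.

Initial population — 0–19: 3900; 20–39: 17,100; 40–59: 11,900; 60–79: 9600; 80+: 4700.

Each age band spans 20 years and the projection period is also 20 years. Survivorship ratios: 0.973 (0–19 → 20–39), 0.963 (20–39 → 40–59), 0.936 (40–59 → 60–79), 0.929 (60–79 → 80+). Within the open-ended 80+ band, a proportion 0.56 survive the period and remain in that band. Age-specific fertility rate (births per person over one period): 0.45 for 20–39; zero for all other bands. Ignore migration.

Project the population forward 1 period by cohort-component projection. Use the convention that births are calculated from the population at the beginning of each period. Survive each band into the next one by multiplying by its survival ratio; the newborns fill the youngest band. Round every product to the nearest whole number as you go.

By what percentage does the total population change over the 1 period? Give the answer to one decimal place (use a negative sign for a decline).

7.3

Let band 1 be 0–19 through band 5 = 80+.
[period 1]
Births: 17100 * 0.45 = 7695
Band 2: 3900 * 0.973 = 3795
Band 3: 17100 * 0.963 = 16467
Band 4: 11900 * 0.936 = 11138
Band 5: 9600 * 0.929 + 4700 * 0.56 = 8918 + 2632 = 11550
Population now: 0–19=7695, 20–39=3795, 40–59=16467, 60–79=11138, 80+=11550
Total: 47200 → 50645; change = 3445; percentage change = 7.3%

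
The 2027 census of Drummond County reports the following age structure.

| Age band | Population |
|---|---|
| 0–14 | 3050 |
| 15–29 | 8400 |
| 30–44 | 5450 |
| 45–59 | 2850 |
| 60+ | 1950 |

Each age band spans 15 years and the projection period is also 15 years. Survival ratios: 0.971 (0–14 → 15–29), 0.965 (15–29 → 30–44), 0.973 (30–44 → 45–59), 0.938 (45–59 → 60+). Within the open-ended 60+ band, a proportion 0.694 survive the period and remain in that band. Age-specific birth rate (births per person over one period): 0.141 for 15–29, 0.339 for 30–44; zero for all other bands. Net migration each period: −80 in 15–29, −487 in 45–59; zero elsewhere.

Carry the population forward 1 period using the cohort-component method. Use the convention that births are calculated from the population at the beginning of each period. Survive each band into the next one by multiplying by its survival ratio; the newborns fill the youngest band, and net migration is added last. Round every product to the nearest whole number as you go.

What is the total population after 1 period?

22862

After projecting period 1:
Births: 8400 × 0.141 = 1184, 5450 × 0.339 = 1848 → total 3032
15–29: 3050 × 0.971 = 2962
30–44: 8400 × 0.965 = 8106
45–59: 5450 × 0.973 = 5303
60+: 2850 × 0.938 + 1950 × 0.694 = 2673 + 1353 = 4026
Net migration: 15–29 − 80 → 2882; 45–59 − 487 → 4816
End of period: [3032, 2882, 8106, 4816, 4026]
Total after period 1: 3032 + 2882 + 8106 + 4816 + 4026 = 22862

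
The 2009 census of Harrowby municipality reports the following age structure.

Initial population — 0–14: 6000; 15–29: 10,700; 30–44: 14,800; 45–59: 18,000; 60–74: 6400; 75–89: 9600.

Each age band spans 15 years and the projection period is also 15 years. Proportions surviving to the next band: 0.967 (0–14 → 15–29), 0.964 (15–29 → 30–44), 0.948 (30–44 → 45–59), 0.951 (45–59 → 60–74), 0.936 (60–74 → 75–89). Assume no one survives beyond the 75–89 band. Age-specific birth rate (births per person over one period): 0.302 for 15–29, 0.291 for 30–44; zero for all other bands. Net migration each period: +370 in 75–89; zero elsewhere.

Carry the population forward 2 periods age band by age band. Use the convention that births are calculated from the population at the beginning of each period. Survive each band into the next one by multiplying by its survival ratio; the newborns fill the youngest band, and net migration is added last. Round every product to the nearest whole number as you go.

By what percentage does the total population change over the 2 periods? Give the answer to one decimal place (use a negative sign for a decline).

-12.7

Let band 1 be 0–14 through band 6 = 75–89.
[period 1]
Births: 10700 × 0.302 = 3231, 14800 × 0.291 = 4307 — total 7538
Band 2: 6000 × 0.967 = 5802
Band 3: 10700 × 0.964 = 10315
Band 4: 14800 × 0.948 = 14030
Band 5: 18000 × 0.951 = 17118
Band 6: 6400 × 0.936 = 5990
Net migration: Band 6 + 370 → 6360
End of period: [7538, 5802, 10315, 14030, 17118, 6360]
[period 2]
Births: 5802 × 0.302 = 1752, 10315 × 0.291 = 3002 — total 4754
Band 2: 7538 × 0.967 = 7289
Band 3: 5802 × 0.964 = 5593
Band 4: 10315 × 0.948 = 9779
Band 5: 14030 × 0.951 = 13343
Band 6: 17118 × 0.936 = 16022
Net migration: Band 6 + 370 → 16392
End of period: [4754, 7289, 5593, 9779, 13343, 16392]
Total: 65500 → 57150; change = -8350; percentage change = -12.7%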